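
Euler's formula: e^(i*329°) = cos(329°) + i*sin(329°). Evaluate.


cos(329°) = 0.8572
sin(329°) = -0.5150

e^(i*329°) = 0.8572 - 0.5150i


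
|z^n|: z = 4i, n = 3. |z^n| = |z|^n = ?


|z| = sqrt(0+16) = sqrt(16) = 4
|z^3| = |z|^3 = 4^3 = 64

|z^3| = 64


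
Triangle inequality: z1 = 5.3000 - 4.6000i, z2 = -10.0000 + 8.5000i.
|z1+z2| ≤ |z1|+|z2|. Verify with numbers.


|z1| = sqrt(5.3^2 + (-4.6)^2) = sqrt(49.25) = 7.0178
|z2| = sqrt((-10)^2 + 8.5^2) = sqrt(172.25) = 13.1244
z1+z2 = -4.7000 + 3.9000i
|z1+z2| = sqrt(37.3) = 6.1074
|z1|+|z2| = 7.0178 + 13.1244 = 20.1422

|z1+z2| = 6.1074 ≤ |z1|+|z2| = 20.1422 (verified)


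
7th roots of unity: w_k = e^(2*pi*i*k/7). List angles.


The 7th roots of unity are cis(360k/7°) for k=0..6
Angle step = 360/7 = 51.4286°
Primitive root: cis(51.4286°)
Primitive root = 0.6235 + 0.7818i

7 roots at angles: 0°, 51.4286°, 102.8571°, 154.2857°, 205.7143°, 257.1429°, 308.5714°


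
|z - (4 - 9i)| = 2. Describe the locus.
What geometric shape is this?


|z - z0| = r is a circle with center z0 and radius r.
Center = (4, -9), radius = 2

Circle with center (4, -9) and radius 2


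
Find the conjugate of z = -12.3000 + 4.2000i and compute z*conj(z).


z_bar = -12.3000 - 4.2000i
z*z_bar = (-12.3)^2 + 4.2^2 = 151.29 + 17.64 = 168.93

z_bar = -12.3000 - 4.2000i, z*z_bar = 168.93


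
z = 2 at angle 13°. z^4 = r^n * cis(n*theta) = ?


r^4 = 2^4 = 16
n*theta = 4*13° = 52° = 52° (mod 360)
a = 16*cos(52°) = 9.8506
b = 16*sin(52°) = 12.6082

16 cis(52°) = 9.8506 + 12.6082i


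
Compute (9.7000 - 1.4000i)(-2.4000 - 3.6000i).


Real = 9.7*(-2.4) - (-1.4)*(-3.6) = -23.28 - 5.04 = -28.32
Imag = 9.7*(-3.6) - (2.4)*(-1.4) = -34.92 + 3.36 = -31.56

-28.3200 - 31.5600i


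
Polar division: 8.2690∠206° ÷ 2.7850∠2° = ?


r = 8.2690 / 2.7850 = 2.9691
theta = 206° - 2° = 204° = 204° (mod 360)

2.9691 cis(204°)


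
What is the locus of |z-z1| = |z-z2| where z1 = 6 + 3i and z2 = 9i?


Equal distances means the locus is the perpendicular bisector of z1 and z2.
Midpoint = ((6+0)/2, (3+9)/2) = (3.0000, 6.0000)

Perpendicular bisector through (3.0000, 6.0000)


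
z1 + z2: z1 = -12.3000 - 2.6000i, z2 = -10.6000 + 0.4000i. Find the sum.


Real: -12.3 - 10.6 = -22.9
Imag: -2.6 + 0.4 = -2.2

-22.9000 - 2.2000i


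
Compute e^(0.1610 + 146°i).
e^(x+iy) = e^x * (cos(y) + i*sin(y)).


e^0.1610 = 1.1747
cos(146°) = -0.82904
sin(146°) = 0.5592
Real = 1.1747*(-0.82904) = -0.9739
Imag = 1.1747*0.5592 = 0.6569

-0.9739 + 0.6569i


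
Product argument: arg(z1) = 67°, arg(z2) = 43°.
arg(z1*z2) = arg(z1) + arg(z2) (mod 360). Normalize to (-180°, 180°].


arg(z1*z2) = 67° + 43° = 110°
Normalized to (-180°, 180°]: 110°

110°


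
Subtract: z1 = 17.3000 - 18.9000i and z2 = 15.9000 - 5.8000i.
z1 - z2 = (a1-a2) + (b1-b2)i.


Real: 17.3 - 15.9 = 1.4
Imag: -18.9 + 5.8 = -13.1

1.4000 - 13.1000i


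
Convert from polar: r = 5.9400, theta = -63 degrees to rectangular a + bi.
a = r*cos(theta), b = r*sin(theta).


a = 5.9400*cos(-63°) = 5.9400*0.45399 = 2.6967
b = 5.9400*sin(-63°) = 5.9400*(-0.89101) = -5.2926

2.6967 - 5.2926i


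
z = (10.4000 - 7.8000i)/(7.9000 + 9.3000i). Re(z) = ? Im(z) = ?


Multiply by conjugate: (10.4000 - 7.8000i)(7.9000 - 9.3000i) / (7.9^2 + 9.3^2)
Numerator real = 10.4*7.9 - (7.8)*9.3 = 9.62
Numerator imag = -7.8*7.9 - 10.4*9.3 = -158.34
Denominator = 148.9
Re(z) = 9.62/148.9 = 0.0646
Im(z) = -158.34/148.9 = -1.0634

Re(z) = 0.0646, Im(z) = -1.0634


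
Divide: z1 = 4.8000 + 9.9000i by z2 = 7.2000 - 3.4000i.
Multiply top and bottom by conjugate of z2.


Conjugate of z2 = 7.2000 + 3.4000i
Numerator: (4.8000 + 9.9000i)(7.2000 + 3.4000i) = 0.9000 + 87.6000i
Denominator: 7.2^2 + (-3.4)^2 = 63.4
Result = (0.9000 + 87.6000i)/63.4

0.0142 + 1.3817i


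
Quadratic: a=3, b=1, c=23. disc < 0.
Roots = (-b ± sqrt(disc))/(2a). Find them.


disc = 1^2 - 4*3*23 = 1 - 276 = -275
sqrt(|disc|) = sqrt(275) = 16.5831
Real part = -1/(2*3) = -0.1667
Imag part = 16.5831/(2*3) = 2.7639

-0.1667 ± 2.7639i


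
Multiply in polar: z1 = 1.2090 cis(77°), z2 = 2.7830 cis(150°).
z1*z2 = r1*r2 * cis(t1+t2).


r = 1.2090 * 2.7830 = 3.3646
theta = 77° + 150° = 227° = 227° (mod 360)

3.3646 cis(227°)


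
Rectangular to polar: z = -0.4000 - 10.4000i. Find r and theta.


r = sqrt(0.16+108.16) = sqrt(108.32) = 10.4077
theta = atan2(-10.4, -0.4) = -92.2026 degrees

r = 10.4077, theta = -92.2026 degrees


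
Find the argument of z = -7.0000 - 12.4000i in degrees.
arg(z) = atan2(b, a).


Re = -7, Im = -12.4
arg = atan2(-12.4, -7) = -119.4454 degrees

arg(z) = -119.4454 degrees


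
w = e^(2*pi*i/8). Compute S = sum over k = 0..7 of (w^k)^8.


The roots are w_k = w^k with w = e^(2*pi*i/8), and (w^k)^8 = (w^8)^k.
So S = 1 + u + u^2 + ... + u^(7) with u = w^8.
8 = 1*8 + 0, so 8 is a multiple of 8 and u = (w^8)^1 = 1.
Every one of the 8 terms equals 1: S = 8

S = 8


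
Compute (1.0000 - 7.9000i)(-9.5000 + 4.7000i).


Real = 1*(-9.5) - (-7.9)*4.7 = -9.5 - (-37.13) = 27.63
Imag = 1*4.7 - (9.5)*(-7.9) = 4.7 + 75.05 = 79.75

27.6300 + 79.7500i


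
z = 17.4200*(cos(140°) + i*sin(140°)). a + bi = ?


a = 17.4200*cos(140°) = 17.4200*(-0.766044) = -13.3445
b = 17.4200*sin(140°) = 17.4200*0.64279 = 11.1974

-13.3445 + 11.1974i


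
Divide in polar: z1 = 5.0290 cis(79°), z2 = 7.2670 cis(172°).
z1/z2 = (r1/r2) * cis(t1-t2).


r = 5.0290 / 7.2670 = 0.6920
theta = 79° - 172° = -93° = 267° (mod 360)

0.6920 cis(267°)


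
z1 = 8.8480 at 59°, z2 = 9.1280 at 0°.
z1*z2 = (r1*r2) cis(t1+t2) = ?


r = 8.8480 * 9.1280 = 80.7645
theta = 59° + 0° = 59° = 59° (mod 360)

80.7645 cis(59°)


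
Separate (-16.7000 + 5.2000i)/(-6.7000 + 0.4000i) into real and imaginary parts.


Multiply by conjugate: (-16.7000 + 5.2000i)(-6.7000 - 0.4000i) / ((-6.7)^2 + 0.4^2)
Numerator real = -16.7*(-6.7) + 5.2*0.4 = 113.97
Numerator imag = 5.2*(-6.7) - (-16.7)*0.4 = -28.16
Denominator = 45.05
Re(z) = 113.97/45.05 = 2.5299
Im(z) = -28.16/45.05 = -0.6251

Re(z) = 2.5299, Im(z) = -0.6251


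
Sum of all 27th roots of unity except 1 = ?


With w = e^(2*pi*i/27), all 27 of the 27th roots of unity w^0 = 1, w, ..., w^(26) sum to 0: 1 + w + ... + w^(26) = (1 - w^27)/(1 - w) = 0 since w^27 = 1, w ≠ 1.
Removing the root 1: w + w^2 + ... + w^(26) = 0 - 1 = -1

Sum = -1


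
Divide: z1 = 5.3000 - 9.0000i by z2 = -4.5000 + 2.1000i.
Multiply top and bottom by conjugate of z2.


Conjugate of z2 = -4.5000 - 2.1000i
Numerator: (5.3000 - 9.0000i)(-4.5000 - 2.1000i) = -42.7500 + 29.3700i
Denominator: (-4.5)^2 + 2.1^2 = 24.66
Result = (-42.7500 + 29.3700i)/24.66

-1.7336 + 1.1910i


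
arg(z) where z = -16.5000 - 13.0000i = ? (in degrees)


Re = -16.5, Im = -13
arg = atan2(-13, -16.5) = -141.7662 degrees

arg(z) = -141.7662 degrees


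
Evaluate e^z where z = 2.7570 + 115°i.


e^2.7570 = 15.7525
cos(115°) = -0.42262
sin(115°) = 0.90631
Real = 15.7525*(-0.42262) = -6.6573
Imag = 15.7525*0.90631 = 14.2766

-6.6573 + 14.2766i


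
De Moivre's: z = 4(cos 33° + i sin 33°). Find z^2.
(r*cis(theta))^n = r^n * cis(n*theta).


r^2 = 4^2 = 16
n*theta = 2*33° = 66° = 66° (mod 360)
a = 16*cos(66°) = 6.5078
b = 16*sin(66°) = 14.6167

16 cis(66°) = 6.5078 + 14.6167i


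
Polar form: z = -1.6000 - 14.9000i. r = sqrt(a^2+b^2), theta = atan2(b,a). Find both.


r = sqrt(2.56+222.01) = sqrt(224.57) = 14.9857
theta = atan2(-14.9, -1.6) = -96.1291 degrees

r = 14.9857, theta = -96.1291 degrees


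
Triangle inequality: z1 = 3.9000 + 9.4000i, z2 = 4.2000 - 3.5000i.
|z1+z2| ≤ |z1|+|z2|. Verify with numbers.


|z1| = sqrt(3.9^2 + 9.4^2) = sqrt(103.57) = 10.1769
|z2| = sqrt(4.2^2 + (-3.5)^2) = sqrt(29.89) = 5.4672
z1+z2 = 8.1000 + 5.9000i
|z1+z2| = sqrt(100.42) = 10.0210
|z1|+|z2| = 10.1769 + 5.4672 = 15.6441

|z1+z2| = 10.0210 ≤ |z1|+|z2| = 15.6441 (verified)


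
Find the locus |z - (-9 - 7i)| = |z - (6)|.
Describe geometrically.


Equal distances means the locus is the perpendicular bisector of z1 and z2.
Midpoint = ((-9+6)/2, (-7+0)/2) = (-1.5000, -3.5000)

Perpendicular bisector through (-1.5000, -3.5000)


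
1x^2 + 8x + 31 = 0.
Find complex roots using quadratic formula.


disc = 8^2 - 4*1*31 = 64 - 124 = -60
sqrt(|disc|) = sqrt(60) = 7.7460
Real part = -8/(2*1) = -4.0000
Imag part = 7.7460/(2*1) = 3.8730

-4.0000 ± 3.8730i


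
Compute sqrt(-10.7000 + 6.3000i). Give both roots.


|z| = sqrt(114.49+39.69) = 12.4169
sqrt((|z|+a)/2) = sqrt((12.4169+(-10.7))/2) = sqrt(0.8585) = 0.9265
sqrt((|z|-a)/2) = sqrt((12.4169-(-10.7))/2) = sqrt(11.5585) = 3.3998

±(0.9265 + 3.3998i) i.e. 0.9265 + 3.3998i and -0.9265 - 3.3998i


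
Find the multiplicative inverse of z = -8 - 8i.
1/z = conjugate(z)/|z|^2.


|z|^2 = 64+64 = 128
1/z = (-8 + 8i)/128

1/z = -0.0625 + 0.0625i


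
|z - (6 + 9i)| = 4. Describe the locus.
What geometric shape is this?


|z - z0| = r is a circle with center z0 and radius r.
Center = (6, 9), radius = 4

Circle with center (6, 9) and radius 4


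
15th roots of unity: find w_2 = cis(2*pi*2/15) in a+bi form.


Angle = 360*2/15 = 48°
a = cos(48°) = 0.6691
b = sin(48°) = 0.7431

0.6691 + 0.7431i


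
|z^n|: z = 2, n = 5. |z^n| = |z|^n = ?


|z| = sqrt(4+0) = sqrt(4) = 2
|z^5| = |z|^5 = 2^5 = 32

|z^5| = 32


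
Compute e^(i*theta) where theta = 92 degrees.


cos(92°) = -0.0349
sin(92°) = 0.9994

e^(i*92°) = -0.0349 + 0.9994i


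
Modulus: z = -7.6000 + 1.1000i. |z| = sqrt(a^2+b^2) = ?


|z| = sqrt((-7.6)^2 + 1.1^2) = sqrt(57.76 + 1.21) = sqrt(58.97) = 7.6792

|z| = 7.6792


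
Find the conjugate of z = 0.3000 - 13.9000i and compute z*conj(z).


z_bar = 0.3000 + 13.9000i
z*z_bar = 0.3^2 + (-13.9)^2 = 0.09 + 193.21 = 193.3

z_bar = 0.3000 + 13.9000i, z*z_bar = 193.3


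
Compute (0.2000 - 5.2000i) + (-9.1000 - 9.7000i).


Real: 0.2 - 9.1 = -8.9
Imag: -5.2 - 9.7 = -14.9

-8.9000 - 14.9000i


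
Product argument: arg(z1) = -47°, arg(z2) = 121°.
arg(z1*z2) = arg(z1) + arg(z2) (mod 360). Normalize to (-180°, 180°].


arg(z1*z2) = -47° + 121° = 74°
Normalized to (-180°, 180°]: 74°

74°


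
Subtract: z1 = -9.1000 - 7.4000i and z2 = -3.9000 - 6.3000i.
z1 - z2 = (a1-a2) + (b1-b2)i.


Real: -9.1 + 3.9 = -5.2
Imag: -7.4 + 6.3 = -1.1

-5.2000 - 1.1000i


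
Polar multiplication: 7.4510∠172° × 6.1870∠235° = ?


r = 7.4510 * 6.1870 = 46.0993
theta = 172° + 235° = 407° = 47° (mod 360)

46.0993 cis(47°)


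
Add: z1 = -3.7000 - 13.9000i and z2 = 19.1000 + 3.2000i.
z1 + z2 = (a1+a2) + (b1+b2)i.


Real: -3.7 + 19.1 = 15.4
Imag: -13.9 + 3.2 = -10.7

15.4000 - 10.7000i


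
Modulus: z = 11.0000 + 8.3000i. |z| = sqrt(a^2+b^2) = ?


|z| = sqrt(11^2 + 8.3^2) = sqrt(121 + 68.89) = sqrt(189.89) = 13.7801

|z| = 13.7801


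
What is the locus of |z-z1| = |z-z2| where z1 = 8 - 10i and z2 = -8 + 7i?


Equal distances means the locus is the perpendicular bisector of z1 and z2.
Midpoint = ((8+(-8))/2, (-10+7)/2) = (0, -1.5000)

Perpendicular bisector through (0, -1.5000)


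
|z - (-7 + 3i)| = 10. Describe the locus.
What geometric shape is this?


|z - z0| = r is a circle with center z0 and radius r.
Center = (-7, 3), radius = 10

Circle with center (-7, 3) and radius 10


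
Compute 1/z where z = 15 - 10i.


|z|^2 = 225+100 = 325
1/z = (15 + 10i)/325

1/z = 0.0462 + 0.0308i


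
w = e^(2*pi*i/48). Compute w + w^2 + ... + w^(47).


With w = e^(2*pi*i/48), all 48 of the 48th roots of unity w^0 = 1, w, ..., w^(47) sum to 0: 1 + w + ... + w^(47) = (1 - w^48)/(1 - w) = 0 since w^48 = 1, w ≠ 1.
Removing the root 1: w + w^2 + ... + w^(47) = 0 - 1 = -1

Sum = -1


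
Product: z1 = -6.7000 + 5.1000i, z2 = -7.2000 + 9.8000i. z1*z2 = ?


Real = -6.7*(-7.2) - 5.1*9.8 = 48.24 - 49.98 = -1.74
Imag = -6.7*9.8 - (7.2)*5.1 = -65.66 - (36.72) = -102.38

-1.7400 - 102.3800i


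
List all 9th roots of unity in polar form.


The 9th roots of unity are cis(360k/9°) for k=0..8
Angle step = 360/9 = 40°
Primitive root: cis(40°)
Primitive root = 0.7660 + 0.6428i

9 roots at angles: 0°, 40°, 80°, 120°, 160°, 200°, 240°, 280°, 320°


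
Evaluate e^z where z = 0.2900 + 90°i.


e^0.2900 = 1.3364
cos(90°) = 0
sin(90°) = 1
Real = 1.3364*0 = 0
Imag = 1.3364*1 = 1.3364

0 + 1.3364i


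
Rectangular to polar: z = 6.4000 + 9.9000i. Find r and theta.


r = sqrt(40.96+98.01) = sqrt(138.97) = 11.7886
theta = atan2(9.9, 6.4) = 57.1188 degrees

r = 11.7886, theta = 57.1188 degrees


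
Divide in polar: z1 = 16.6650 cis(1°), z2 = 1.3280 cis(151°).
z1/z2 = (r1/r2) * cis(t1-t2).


r = 16.6650 / 1.3280 = 12.5489
theta = 1° - 151° = -150° = 210° (mod 360)

12.5489 cis(210°)


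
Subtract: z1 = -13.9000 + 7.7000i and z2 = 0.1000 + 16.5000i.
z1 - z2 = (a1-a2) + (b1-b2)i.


Real: -13.9 - 0.1 = -14
Imag: 7.7 - 16.5 = -8.8

-14.0000 - 8.8000i


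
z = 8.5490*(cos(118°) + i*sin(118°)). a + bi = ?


a = 8.5490*cos(118°) = 8.5490*(-0.46947) = -4.0135
b = 8.5490*sin(118°) = 8.5490*0.88295 = 7.5483

-4.0135 + 7.5483i


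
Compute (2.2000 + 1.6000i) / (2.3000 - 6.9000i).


Conjugate of z2 = 2.3000 + 6.9000i
Numerator: (2.2000 + 1.6000i)(2.3000 + 6.9000i) = -5.9800 + 18.8600i
Denominator: 2.3^2 + (-6.9)^2 = 52.9
Result = (-5.9800 + 18.8600i)/52.9

-0.1130 + 0.3565i


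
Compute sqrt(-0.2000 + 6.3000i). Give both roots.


|z| = sqrt(0.04+39.69) = 6.3032
sqrt((|z|+a)/2) = sqrt((6.3032+(-0.2))/2) = sqrt(3.0516) = 1.7469
sqrt((|z|-a)/2) = sqrt((6.3032-(-0.2))/2) = sqrt(3.2516) = 1.8032

±(1.7469 + 1.8032i) i.e. 1.7469 + 1.8032i and -1.7469 - 1.8032i


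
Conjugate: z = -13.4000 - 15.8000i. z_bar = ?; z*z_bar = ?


z_bar = -13.4000 + 15.8000i
z*z_bar = (-13.4)^2 + (-15.8)^2 = 179.56 + 249.64 = 429.2

z_bar = -13.4000 + 15.8000i, z*z_bar = 429.2


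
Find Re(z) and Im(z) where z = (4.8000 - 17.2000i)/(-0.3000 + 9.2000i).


Multiply by conjugate: (4.8000 - 17.2000i)(-0.3000 - 9.2000i) / ((-0.3)^2 + 9.2^2)
Numerator real = 4.8*(-0.3) - (17.2)*9.2 = -159.68
Numerator imag = -17.2*(-0.3) - 4.8*9.2 = -39
Denominator = 84.73
Re(z) = -159.68/84.73 = -1.8846
Im(z) = -39/84.73 = -0.4603

Re(z) = -1.8846, Im(z) = -0.4603


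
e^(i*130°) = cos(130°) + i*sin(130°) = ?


cos(130°) = -0.6428
sin(130°) = 0.7660

e^(i*130°) = -0.6428 + 0.7660i


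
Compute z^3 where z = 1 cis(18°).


r^3 = 1^3 = 1
n*theta = 3*18° = 54° = 54° (mod 360)
a = 1*cos(54°) = 0.5878
b = 1*sin(54°) = 0.8090

1 cis(54°) = 0.5878 + 0.8090i


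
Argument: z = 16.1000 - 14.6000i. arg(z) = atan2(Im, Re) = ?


Re = 16.1, Im = -14.6
arg = atan2(-14.6, 16.1) = -42.2028 degrees

arg(z) = -42.2028 degrees


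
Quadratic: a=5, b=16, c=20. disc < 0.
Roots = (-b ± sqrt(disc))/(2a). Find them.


disc = 16^2 - 4*5*20 = 256 - 400 = -144
sqrt(|disc|) = sqrt(144) = 12.0000
Real part = -16/(2*5) = -1.6000
Imag part = 12.0000/(2*5) = 1.2000

-1.6000 ± 1.2000i


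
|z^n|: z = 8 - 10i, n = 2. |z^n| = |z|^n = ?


|z| = sqrt(64+100) = sqrt(164) = 12.8062
|z^2| = |z|^2 = (sqrt(164))^2 = 164

|z^2| = 164


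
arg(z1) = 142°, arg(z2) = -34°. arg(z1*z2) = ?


arg(z1*z2) = 142° - 34° = 108°
Normalized to (-180°, 180°]: 108°

108°


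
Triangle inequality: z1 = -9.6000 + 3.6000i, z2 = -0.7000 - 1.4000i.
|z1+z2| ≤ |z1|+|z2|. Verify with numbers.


|z1| = sqrt((-9.6)^2 + 3.6^2) = sqrt(105.12) = 10.2528
|z2| = sqrt((-0.7)^2 + (-1.4)^2) = sqrt(2.45) = 1.5652
z1+z2 = -10.3000 + 2.2000i
|z1+z2| = sqrt(110.93) = 10.5323
|z1|+|z2| = 10.2528 + 1.5652 = 11.8180

|z1+z2| = 10.5323 ≤ |z1|+|z2| = 11.8180 (verified)


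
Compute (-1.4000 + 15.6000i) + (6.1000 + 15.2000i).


Real: -1.4 + 6.1 = 4.7
Imag: 15.6 + 15.2 = 30.8

4.7000 + 30.8000i


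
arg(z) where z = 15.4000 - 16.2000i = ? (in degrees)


Re = 15.4, Im = -16.2
arg = atan2(-16.2, 15.4) = -46.4502 degrees

arg(z) = -46.4502 degrees


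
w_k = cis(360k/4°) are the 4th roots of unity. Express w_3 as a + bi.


Angle = 360*3/4 = 270°
a = cos(270°) = 0
b = sin(270°) = -1.0000

0 - 1.0000i


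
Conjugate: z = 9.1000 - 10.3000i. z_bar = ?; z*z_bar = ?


z_bar = 9.1000 + 10.3000i
z*z_bar = 9.1^2 + (-10.3)^2 = 82.81 + 106.09 = 188.9

z_bar = 9.1000 + 10.3000i, z*z_bar = 188.9


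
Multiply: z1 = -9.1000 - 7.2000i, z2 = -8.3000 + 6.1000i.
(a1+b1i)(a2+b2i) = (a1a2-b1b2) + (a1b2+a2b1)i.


Real = -9.1*(-8.3) - (-7.2)*6.1 = 75.53 - (-43.92) = 119.45
Imag = -9.1*6.1 - (8.3)*(-7.2) = -55.51 + 59.76 = 4.25

119.4500 + 4.2500i


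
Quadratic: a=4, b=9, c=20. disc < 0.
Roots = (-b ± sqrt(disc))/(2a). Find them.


disc = 9^2 - 4*4*20 = 81 - 320 = -239
sqrt(|disc|) = sqrt(239) = 15.4596
Real part = -9/(2*4) = -1.1250
Imag part = 15.4596/(2*4) = 1.9325

-1.1250 ± 1.9325i


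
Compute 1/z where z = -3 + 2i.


|z|^2 = 9+4 = 13
1/z = (-3 - 2i)/13

1/z = -0.2308 - 0.1538i


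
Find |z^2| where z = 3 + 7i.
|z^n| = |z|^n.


|z| = sqrt(9+49) = sqrt(58) = 7.6158
|z^2| = |z|^2 = (sqrt(58))^2 = 58

|z^2| = 58


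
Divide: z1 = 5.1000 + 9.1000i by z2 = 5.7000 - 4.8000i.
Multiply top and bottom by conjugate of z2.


Conjugate of z2 = 5.7000 + 4.8000i
Numerator: (5.1000 + 9.1000i)(5.7000 + 4.8000i) = -14.6100 + 76.3500i
Denominator: 5.7^2 + (-4.8)^2 = 55.53
Result = (-14.6100 + 76.3500i)/55.53

-0.2631 + 1.3749i


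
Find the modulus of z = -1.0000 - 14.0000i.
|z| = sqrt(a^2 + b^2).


|z| = sqrt((-1)^2 + (-14)^2) = sqrt(1 + 196) = sqrt(197) = 14.0357

|z| = 14.0357


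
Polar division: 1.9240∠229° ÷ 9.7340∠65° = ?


r = 1.9240 / 9.7340 = 0.1977
theta = 229° - 65° = 164° = 164° (mod 360)

0.1977 cis(164°)


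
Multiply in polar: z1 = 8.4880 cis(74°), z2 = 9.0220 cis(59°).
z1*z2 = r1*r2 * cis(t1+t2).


r = 8.4880 * 9.0220 = 76.5787
theta = 74° + 59° = 133° = 133° (mod 360)

76.5787 cis(133°)


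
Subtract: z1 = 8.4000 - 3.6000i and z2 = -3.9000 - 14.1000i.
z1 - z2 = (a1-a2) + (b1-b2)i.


Real: 8.4 + 3.9 = 12.3
Imag: -3.6 + 14.1 = 10.5

12.3000 + 10.5000i


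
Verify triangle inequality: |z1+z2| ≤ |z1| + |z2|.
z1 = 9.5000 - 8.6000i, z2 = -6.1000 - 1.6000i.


|z1| = sqrt(9.5^2 + (-8.6)^2) = sqrt(164.21) = 12.8144
|z2| = sqrt((-6.1)^2 + (-1.6)^2) = sqrt(39.77) = 6.3063
z1+z2 = 3.4000 - 10.2000i
|z1+z2| = sqrt(115.6) = 10.7517
|z1|+|z2| = 12.8144 + 6.3063 = 19.1207

|z1+z2| = 10.7517 ≤ |z1|+|z2| = 19.1207 (verified)


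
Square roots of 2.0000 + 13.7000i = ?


|z| = sqrt(4+187.69) = 13.8452
sqrt((|z|+a)/2) = sqrt((13.8452+2)/2) = sqrt(7.9226) = 2.8147
sqrt((|z|-a)/2) = sqrt((13.8452-2)/2) = sqrt(5.9226) = 2.4336

±(2.8147 + 2.4336i) i.e. 2.8147 + 2.4336i and -2.8147 - 2.4336i


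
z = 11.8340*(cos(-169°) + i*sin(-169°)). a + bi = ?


a = 11.8340*cos(-169°) = 11.8340*(-0.98163) = -11.6166
b = 11.8340*sin(-169°) = 11.8340*(-0.19081) = -2.2580

-11.6166 - 2.2580i


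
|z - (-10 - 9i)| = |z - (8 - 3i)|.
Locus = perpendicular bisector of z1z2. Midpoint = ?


Equal distances means the locus is the perpendicular bisector of z1 and z2.
Midpoint = ((-10+8)/2, (-9+(-3))/2) = (-1.0000, -6.0000)

Perpendicular bisector through (-1.0000, -6.0000)


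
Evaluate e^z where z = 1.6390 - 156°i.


e^1.6390 = 5.1500
cos(-156°) = -0.91355
sin(-156°) = -0.40674
Real = 5.1500*(-0.91355) = -4.7048
Imag = 5.1500*(-0.40674) = -2.0947

-4.7048 - 2.0947i


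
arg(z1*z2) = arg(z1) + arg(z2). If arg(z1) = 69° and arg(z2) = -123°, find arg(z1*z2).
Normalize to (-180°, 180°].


arg(z1*z2) = 69° - 123° = -54°
Normalized to (-180°, 180°]: -54°

-54°


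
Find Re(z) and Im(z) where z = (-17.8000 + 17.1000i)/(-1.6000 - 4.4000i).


Multiply by conjugate: (-17.8000 + 17.1000i)(-1.6000 + 4.4000i) / ((-1.6)^2 + (-4.4)^2)
Numerator real = -17.8*(-1.6) + 17.1*(-4.4) = -46.76
Numerator imag = 17.1*(-1.6) - (-17.8)*(-4.4) = -105.68
Denominator = 21.92
Re(z) = -46.76/21.92 = -2.1332
Im(z) = -105.68/21.92 = -4.8212

Re(z) = -2.1332, Im(z) = -4.8212


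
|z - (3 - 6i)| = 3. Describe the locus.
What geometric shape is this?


|z - z0| = r is a circle with center z0 and radius r.
Center = (3, -6), radius = 3

Circle with center (3, -6) and radius 3


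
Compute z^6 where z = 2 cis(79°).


r^6 = 2^6 = 64
n*theta = 6*79° = 474° = 114° (mod 360)
a = 64*cos(114°) = -26.0311
b = 64*sin(114°) = 58.4669

64 cis(114°) = -26.0311 + 58.4669i


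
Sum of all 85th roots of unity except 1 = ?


With w = e^(2*pi*i/85), all 85 of the 85th roots of unity w^0 = 1, w, ..., w^(84) sum to 0: 1 + w + ... + w^(84) = (1 - w^85)/(1 - w) = 0 since w^85 = 1, w ≠ 1.
Removing the root 1: w + w^2 + ... + w^(84) = 0 - 1 = -1

Sum = -1


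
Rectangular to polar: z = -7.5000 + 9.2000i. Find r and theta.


r = sqrt(56.25+84.64) = sqrt(140.89) = 11.8697
theta = atan2(9.2, -7.5) = 129.1875 degrees

r = 11.8697, theta = 129.1875 degrees


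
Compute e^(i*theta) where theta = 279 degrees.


cos(279°) = 0.1564
sin(279°) = -0.9877

e^(i*279°) = 0.1564 - 0.9877i


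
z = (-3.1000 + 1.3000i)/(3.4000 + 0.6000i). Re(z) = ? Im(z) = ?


Multiply by conjugate: (-3.1000 + 1.3000i)(3.4000 - 0.6000i) / (3.4^2 + 0.6^2)
Numerator real = -3.1*3.4 + 1.3*0.6 = -9.76
Numerator imag = 1.3*3.4 - (-3.1)*0.6 = 6.28
Denominator = 11.92
Re(z) = -9.76/11.92 = -0.8188
Im(z) = 6.28/11.92 = 0.5268

Re(z) = -0.8188, Im(z) = 0.5268


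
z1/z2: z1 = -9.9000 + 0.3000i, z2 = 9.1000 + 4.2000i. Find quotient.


Conjugate of z2 = 9.1000 - 4.2000i
Numerator: (-9.9000 + 0.3000i)(9.1000 - 4.2000i) = -88.8300 + 44.3100i
Denominator: 9.1^2 + 4.2^2 = 100.45
Result = (-88.8300 + 44.3100i)/100.45

-0.8843 + 0.4411i


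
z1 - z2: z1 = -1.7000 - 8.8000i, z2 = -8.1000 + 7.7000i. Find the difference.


Real: -1.7 + 8.1 = 6.4
Imag: -8.8 - 7.7 = -16.5

6.4000 - 16.5000i


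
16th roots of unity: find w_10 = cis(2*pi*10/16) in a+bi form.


Angle = 360*10/16 = 225°
a = cos(225°) = -0.7071
b = sin(225°) = -0.7071

-0.7071 - 0.7071i


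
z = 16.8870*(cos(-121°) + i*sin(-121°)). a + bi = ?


a = 16.8870*cos(-121°) = 16.8870*(-0.515038) = -8.6974
b = 16.8870*sin(-121°) = 16.8870*(-0.85717) = -14.4750

-8.6974 - 14.4750i


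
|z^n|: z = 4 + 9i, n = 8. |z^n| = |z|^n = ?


|z| = sqrt(16+81) = sqrt(97) = 9.8489
|z^8| = |z|^8 = (sqrt(97))^8 = 97^4 = 88529281

|z^8| = 88529281


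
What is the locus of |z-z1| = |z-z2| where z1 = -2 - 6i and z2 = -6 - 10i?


Equal distances means the locus is the perpendicular bisector of z1 and z2.
Midpoint = ((-2+(-6))/2, (-6+(-10))/2) = (-4.0000, -8.0000)

Perpendicular bisector through (-4.0000, -8.0000)


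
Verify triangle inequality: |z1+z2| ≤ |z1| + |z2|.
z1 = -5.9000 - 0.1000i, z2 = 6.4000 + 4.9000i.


|z1| = sqrt((-5.9)^2 + (-0.1)^2) = sqrt(34.82) = 5.9008
|z2| = sqrt(6.4^2 + 4.9^2) = sqrt(64.97) = 8.0604
z1+z2 = 0.5000 + 4.8000i
|z1+z2| = sqrt(23.29) = 4.8260
|z1|+|z2| = 5.9008 + 8.0604 = 13.9612

|z1+z2| = 4.8260 ≤ |z1|+|z2| = 13.9612 (verified)


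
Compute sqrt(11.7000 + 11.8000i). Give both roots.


|z| = sqrt(136.89+139.24) = 16.6172
sqrt((|z|+a)/2) = sqrt((16.6172+11.7)/2) = sqrt(14.1586) = 3.7628
sqrt((|z|-a)/2) = sqrt((16.6172-11.7)/2) = sqrt(2.4586) = 1.5680

±(3.7628 + 1.5680i) i.e. 3.7628 + 1.5680i and -3.7628 - 1.5680i


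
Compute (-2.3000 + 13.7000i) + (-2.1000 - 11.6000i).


Real: -2.3 - 2.1 = -4.4
Imag: 13.7 - 11.6 = 2.1

-4.4000 + 2.1000i


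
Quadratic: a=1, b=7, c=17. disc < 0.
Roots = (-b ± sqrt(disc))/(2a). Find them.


disc = 7^2 - 4*1*17 = 49 - 68 = -19
sqrt(|disc|) = sqrt(19) = 4.3589
Real part = -7/(2*1) = -3.5000
Imag part = 4.3589/(2*1) = 2.1794

-3.5000 ± 2.1794i


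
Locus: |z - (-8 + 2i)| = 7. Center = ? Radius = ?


|z - z0| = r is a circle with center z0 and radius r.
Center = (-8, 2), radius = 7

Circle with center (-8, 2) and radius 7


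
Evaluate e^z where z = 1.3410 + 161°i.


e^1.3410 = 3.8229
cos(161°) = -0.9455
sin(161°) = 0.32557
Real = 3.8229*(-0.9455) = -3.6146
Imag = 3.8229*0.32557 = 1.2446

-3.6146 + 1.2446i


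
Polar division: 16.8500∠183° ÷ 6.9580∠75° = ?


r = 16.8500 / 6.9580 = 2.4217
theta = 183° - 75° = 108° = 108° (mod 360)

2.4217 cis(108°)


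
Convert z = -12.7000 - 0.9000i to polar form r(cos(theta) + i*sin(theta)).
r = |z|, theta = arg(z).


r = sqrt(161.29+0.81) = sqrt(162.1) = 12.7318
theta = atan2(-0.9, -12.7) = -175.9464 degrees

r = 12.7318, theta = -175.9464 degrees


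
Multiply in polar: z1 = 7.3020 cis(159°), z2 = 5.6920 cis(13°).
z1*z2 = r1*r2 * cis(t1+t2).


r = 7.3020 * 5.6920 = 41.5630
theta = 159° + 13° = 172° = 172° (mod 360)

41.5630 cis(172°)


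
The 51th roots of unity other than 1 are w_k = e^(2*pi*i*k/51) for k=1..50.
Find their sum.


With w = e^(2*pi*i/51), all 51 of the 51th roots of unity w^0 = 1, w, ..., w^(50) sum to 0: 1 + w + ... + w^(50) = (1 - w^51)/(1 - w) = 0 since w^51 = 1, w ≠ 1.
Removing the root 1: w + w^2 + ... + w^(50) = 0 - 1 = -1

Sum = -1


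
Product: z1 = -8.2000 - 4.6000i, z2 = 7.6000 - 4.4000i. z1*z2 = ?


Real = -8.2*7.6 - (-4.6)*(-4.4) = -62.32 - 20.24 = -82.56
Imag = -8.2*(-4.4) + 7.6*(-4.6) = 36.08 - (34.96) = 1.12

-82.5600 + 1.1200i


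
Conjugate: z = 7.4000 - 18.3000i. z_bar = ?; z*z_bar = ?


z_bar = 7.4000 + 18.3000i
z*z_bar = 7.4^2 + (-18.3)^2 = 54.76 + 334.89 = 389.65

z_bar = 7.4000 + 18.3000i, z*z_bar = 389.65


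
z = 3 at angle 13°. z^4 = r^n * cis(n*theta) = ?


r^4 = 3^4 = 81
n*theta = 4*13° = 52° = 52° (mod 360)
a = 81*cos(52°) = 49.8686
b = 81*sin(52°) = 63.8289

81 cis(52°) = 49.8686 + 63.8289i


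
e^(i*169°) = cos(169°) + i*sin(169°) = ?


cos(169°) = -0.9816
sin(169°) = 0.1908

e^(i*169°) = -0.9816 + 0.1908i


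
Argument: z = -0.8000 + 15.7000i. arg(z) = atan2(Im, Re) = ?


Re = -0.8, Im = 15.7
arg = atan2(15.7, -0.8) = 92.9170 degrees

arg(z) = 92.9170 degrees


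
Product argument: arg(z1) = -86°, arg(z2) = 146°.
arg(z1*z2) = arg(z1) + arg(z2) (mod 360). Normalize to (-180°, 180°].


arg(z1*z2) = -86° + 146° = 60°
Normalized to (-180°, 180°]: 60°

60°


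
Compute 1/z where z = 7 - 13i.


|z|^2 = 49+169 = 218
1/z = (7 + 13i)/218

1/z = 0.0321 + 0.0596i


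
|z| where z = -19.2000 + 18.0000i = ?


|z| = sqrt((-19.2)^2 + 18^2) = sqrt(368.64 + 324) = sqrt(692.64) = 26.3181

|z| = 26.3181


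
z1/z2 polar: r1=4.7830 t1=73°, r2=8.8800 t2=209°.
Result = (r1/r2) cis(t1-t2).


r = 4.7830 / 8.8800 = 0.5386
theta = 73° - 209° = -136° = 224° (mod 360)

0.5386 cis(224°)


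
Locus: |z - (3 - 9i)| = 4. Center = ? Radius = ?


|z - z0| = r is a circle with center z0 and radius r.
Center = (3, -9), radius = 4

Circle with center (3, -9) and radius 4


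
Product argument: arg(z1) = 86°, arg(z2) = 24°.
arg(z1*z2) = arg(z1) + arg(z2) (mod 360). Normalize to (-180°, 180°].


arg(z1*z2) = 86° + 24° = 110°
Normalized to (-180°, 180°]: 110°

110°


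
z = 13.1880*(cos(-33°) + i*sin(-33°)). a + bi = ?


a = 13.1880*cos(-33°) = 13.1880*0.83867 = 11.0604
b = 13.1880*sin(-33°) = 13.1880*(-0.54464) = -7.1827

11.0604 - 7.1827i


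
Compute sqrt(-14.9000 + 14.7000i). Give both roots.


|z| = sqrt(222.01+216.09) = 20.9308
sqrt((|z|+a)/2) = sqrt((20.9308+(-14.9))/2) = sqrt(3.0154) = 1.7365
sqrt((|z|-a)/2) = sqrt((20.9308-(-14.9))/2) = sqrt(17.9154) = 4.2327

±(1.7365 + 4.2327i) i.e. 1.7365 + 4.2327i and -1.7365 - 4.2327i


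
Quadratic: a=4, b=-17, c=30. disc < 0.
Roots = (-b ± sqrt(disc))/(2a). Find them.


disc = (-17)^2 - 4*4*30 = 289 - 480 = -191
sqrt(|disc|) = sqrt(191) = 13.8203
Real part = 17/(2*4) = 2.1250
Imag part = 13.8203/(2*4) = 1.7275

2.1250 ± 1.7275i


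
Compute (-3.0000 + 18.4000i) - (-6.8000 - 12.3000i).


Real: -3 + 6.8 = 3.8
Imag: 18.4 + 12.3 = 30.7

3.8000 + 30.7000i


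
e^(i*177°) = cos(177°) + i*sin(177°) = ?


cos(177°) = -0.9986
sin(177°) = 0.0523

e^(i*177°) = -0.9986 + 0.0523i


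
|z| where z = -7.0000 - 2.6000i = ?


|z| = sqrt((-7)^2 + (-2.6)^2) = sqrt(49 + 6.76) = sqrt(55.76) = 7.4673

|z| = 7.4673


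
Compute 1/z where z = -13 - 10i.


|z|^2 = 169+100 = 269
1/z = (-13 + 10i)/269

1/z = -0.0483 + 0.0372i


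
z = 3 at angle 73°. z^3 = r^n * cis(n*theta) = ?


r^3 = 3^3 = 27
n*theta = 3*73° = 219° = 219° (mod 360)
a = 27*cos(219°) = -20.9829
b = 27*sin(219°) = -16.9917

27 cis(219°) = -20.9829 - 16.9917i


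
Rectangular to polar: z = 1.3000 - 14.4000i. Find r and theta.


r = sqrt(1.69+207.36) = sqrt(209.05) = 14.4586
theta = atan2(-14.4, 1.3) = -84.8414 degrees

r = 14.4586, theta = -84.8414 degrees


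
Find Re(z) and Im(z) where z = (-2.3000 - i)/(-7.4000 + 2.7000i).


Multiply by conjugate: (-2.3000 - i)(-7.4000 - 2.7000i) / ((-7.4)^2 + 2.7^2)
Numerator real = -2.3*(-7.4) - (1)*2.7 = 14.32
Numerator imag = -1*(-7.4) - (-2.3)*2.7 = 13.61
Denominator = 62.05
Re(z) = 14.32/62.05 = 0.2308
Im(z) = 13.61/62.05 = 0.2193

Re(z) = 0.2308, Im(z) = 0.2193


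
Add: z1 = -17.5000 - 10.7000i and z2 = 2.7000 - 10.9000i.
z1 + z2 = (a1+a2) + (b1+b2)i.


Real: -17.5 + 2.7 = -14.8
Imag: -10.7 - 10.9 = -21.6

-14.8000 - 21.6000i


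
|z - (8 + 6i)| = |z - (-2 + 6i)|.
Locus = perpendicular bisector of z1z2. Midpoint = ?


Equal distances means the locus is the perpendicular bisector of z1 and z2.
Midpoint = ((8+(-2))/2, (6+6)/2) = (3.0000, 6.0000)

Perpendicular bisector through (3.0000, 6.0000)


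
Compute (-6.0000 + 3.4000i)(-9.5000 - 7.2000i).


Real = -6*(-9.5) - 3.4*(-7.2) = 57 - (-24.48) = 81.48
Imag = -6*(-7.2) - (9.5)*3.4 = 43.2 - (32.3) = 10.9

81.4800 + 10.9000i


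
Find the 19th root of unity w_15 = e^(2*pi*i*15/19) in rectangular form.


Angle = 360*15/19 = 284.2105°
a = cos(284.2105°) = 0.2455
b = sin(284.2105°) = -0.9694

0.2455 - 0.9694i


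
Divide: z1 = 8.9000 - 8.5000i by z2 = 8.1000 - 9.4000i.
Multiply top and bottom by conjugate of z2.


Conjugate of z2 = 8.1000 + 9.4000i
Numerator: (8.9000 - 8.5000i)(8.1000 + 9.4000i) = 151.9900 + 14.8100i
Denominator: 8.1^2 + (-9.4)^2 = 153.97
Result = (151.9900 + 14.8100i)/153.97

0.9871 + 0.0962i


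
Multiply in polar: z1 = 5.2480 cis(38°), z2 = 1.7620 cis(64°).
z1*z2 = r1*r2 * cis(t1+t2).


r = 5.2480 * 1.7620 = 9.2470
theta = 38° + 64° = 102° = 102° (mod 360)

9.2470 cis(102°)


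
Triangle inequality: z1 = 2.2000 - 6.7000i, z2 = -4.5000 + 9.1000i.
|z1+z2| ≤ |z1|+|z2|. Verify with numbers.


|z1| = sqrt(2.2^2 + (-6.7)^2) = sqrt(49.73) = 7.0520
|z2| = sqrt((-4.5)^2 + 9.1^2) = sqrt(103.06) = 10.1518
z1+z2 = -2.3000 + 2.4000i
|z1+z2| = sqrt(11.05) = 3.3242
|z1|+|z2| = 7.0520 + 10.1518 = 17.2038

|z1+z2| = 3.3242 ≤ |z1|+|z2| = 17.2038 (verified)


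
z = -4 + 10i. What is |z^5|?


|z| = sqrt(16+100) = sqrt(116) = 10.7703
|z^5| = |z|^5 = (sqrt(116))^5 = 116^2 * sqrt(116) = 13456*sqrt(116)

|z^5| = 13456*sqrt(116) ≈ 144925.5553


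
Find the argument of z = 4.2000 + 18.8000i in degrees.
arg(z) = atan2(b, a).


Re = 4.2, Im = 18.8
arg = atan2(18.8, 4.2) = 77.4067 degrees

arg(z) = 77.4067 degrees


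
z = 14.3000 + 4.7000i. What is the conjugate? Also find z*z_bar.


z_bar = 14.3000 - 4.7000i
z*z_bar = 14.3^2 + 4.7^2 = 204.49 + 22.09 = 226.58

z_bar = 14.3000 - 4.7000i, z*z_bar = 226.58


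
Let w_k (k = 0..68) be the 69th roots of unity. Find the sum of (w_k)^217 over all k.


The roots are w_k = w^k with w = e^(2*pi*i/69), and (w^k)^217 = (w^217)^k.
So S = 1 + u + u^2 + ... + u^(68) with u = w^217.
217 = 3*69 + 10, so 217 is not a multiple of 69: u = (w^69)^3 * w^10 = w^10 ≠ 1 (w is a primitive 69th root), while u^69 = (w^69)^217 = 1.
Geometric series: S = (1 - u^69)/(1 - u) = (1 - 1)/(1 - u) = 0

S = 0


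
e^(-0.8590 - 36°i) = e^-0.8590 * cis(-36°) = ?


e^-0.8590 = 0.4236
cos(-36°) = 0.809
sin(-36°) = -0.5878
Real = 0.4236*0.809 = 0.3427
Imag = 0.4236*(-0.5878) = -0.2490

0.3427 - 0.2490i


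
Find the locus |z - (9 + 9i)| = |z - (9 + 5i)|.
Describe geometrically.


Equal distances means the locus is the perpendicular bisector of z1 and z2.
Midpoint = ((9+9)/2, (9+5)/2) = (9.0000, 7.0000)

Perpendicular bisector through (9.0000, 7.0000)


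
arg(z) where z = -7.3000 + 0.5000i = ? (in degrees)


Re = -7.3, Im = 0.5
arg = atan2(0.5, -7.3) = 176.0818 degrees

arg(z) = 176.0818 degrees


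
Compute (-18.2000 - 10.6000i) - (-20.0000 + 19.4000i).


Real: -18.2 + 20 = 1.8
Imag: -10.6 - 19.4 = -30

1.8000 - 30.0000i


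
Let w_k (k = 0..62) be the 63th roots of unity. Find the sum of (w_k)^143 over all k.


The roots are w_k = w^k with w = e^(2*pi*i/63), and (w^k)^143 = (w^143)^k.
So S = 1 + u + u^2 + ... + u^(62) with u = w^143.
143 = 2*63 + 17, so 143 is not a multiple of 63: u = (w^63)^2 * w^17 = w^17 ≠ 1 (w is a primitive 63th root), while u^63 = (w^63)^143 = 1.
Geometric series: S = (1 - u^63)/(1 - u) = (1 - 1)/(1 - u) = 0

S = 0


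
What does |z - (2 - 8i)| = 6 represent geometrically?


|z - z0| = r is a circle with center z0 and radius r.
Center = (2, -8), radius = 6

Circle with center (2, -8) and radius 6


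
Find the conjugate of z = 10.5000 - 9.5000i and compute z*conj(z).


z_bar = 10.5000 + 9.5000i
z*z_bar = 10.5^2 + (-9.5)^2 = 110.25 + 90.25 = 200.5

z_bar = 10.5000 + 9.5000i, z*z_bar = 200.5


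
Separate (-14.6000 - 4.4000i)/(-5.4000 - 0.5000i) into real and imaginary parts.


Multiply by conjugate: (-14.6000 - 4.4000i)(-5.4000 + 0.5000i) / ((-5.4)^2 + (-0.5)^2)
Numerator real = -14.6*(-5.4) - (4.4)*(-0.5) = 81.04
Numerator imag = -4.4*(-5.4) - (-14.6)*(-0.5) = 16.46
Denominator = 29.41
Re(z) = 81.04/29.41 = 2.7555
Im(z) = 16.46/29.41 = 0.5597

Re(z) = 2.7555, Im(z) = 0.5597


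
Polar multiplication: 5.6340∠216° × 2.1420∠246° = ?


r = 5.6340 * 2.1420 = 12.0680
theta = 216° + 246° = 462° = 102° (mod 360)

12.0680 cis(102°)


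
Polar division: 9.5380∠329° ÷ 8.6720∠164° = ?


r = 9.5380 / 8.6720 = 1.0999
theta = 329° - 164° = 165° = 165° (mod 360)

1.0999 cis(165°)


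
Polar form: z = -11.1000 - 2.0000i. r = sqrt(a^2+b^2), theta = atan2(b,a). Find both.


r = sqrt(123.21+4) = sqrt(127.21) = 11.2787
theta = atan2(-2, -11.1) = -169.7860 degrees

r = 11.2787, theta = -169.7860 degrees


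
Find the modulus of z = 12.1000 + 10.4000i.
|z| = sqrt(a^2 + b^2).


|z| = sqrt(12.1^2 + 10.4^2) = sqrt(146.41 + 108.16) = sqrt(254.57) = 15.9552

|z| = 15.9552


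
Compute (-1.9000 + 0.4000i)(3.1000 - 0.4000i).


Real = -1.9*3.1 - 0.4*(-0.4) = -5.89 - (-0.16) = -5.73
Imag = -1.9*(-0.4) + 3.1*0.4 = 0.76 + 1.24 = 2

-5.7300 + 2.0000i


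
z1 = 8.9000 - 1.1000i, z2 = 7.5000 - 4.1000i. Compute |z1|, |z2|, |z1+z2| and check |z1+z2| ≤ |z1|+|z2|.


|z1| = sqrt(8.9^2 + (-1.1)^2) = sqrt(80.42) = 8.9677
|z2| = sqrt(7.5^2 + (-4.1)^2) = sqrt(73.06) = 8.5475
z1+z2 = 16.4000 - 5.2000i
|z1+z2| = sqrt(296) = 17.2047
|z1|+|z2| = 8.9677 + 8.5475 = 17.5152

|z1+z2| = 17.2047 ≤ |z1|+|z2| = 17.5152 (verified)


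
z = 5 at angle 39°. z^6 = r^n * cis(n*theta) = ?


r^6 = 5^6 = 15625
n*theta = 6*39° = 234° = 234° (mod 360)
a = 15625*cos(234°) = -9184.1446
b = 15625*sin(234°) = -12640.8905

15625 cis(234°) = -9184.1446 - 12640.8905i


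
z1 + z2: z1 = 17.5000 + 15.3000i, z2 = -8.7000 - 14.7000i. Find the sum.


Real: 17.5 - 8.7 = 8.8
Imag: 15.3 - 14.7 = 0.6

8.8000 + 0.6000i


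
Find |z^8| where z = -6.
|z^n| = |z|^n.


|z| = sqrt(36+0) = sqrt(36) = 6
|z^8| = |z|^8 = 6^8 = 1679616

|z^8| = 1679616


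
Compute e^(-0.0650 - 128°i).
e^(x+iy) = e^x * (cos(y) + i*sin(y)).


e^-0.0650 = 0.9371
cos(-128°) = -0.61566
sin(-128°) = -0.788
Real = 0.9371*(-0.61566) = -0.5769
Imag = 0.9371*(-0.788) = -0.7384

-0.5769 - 0.7384i


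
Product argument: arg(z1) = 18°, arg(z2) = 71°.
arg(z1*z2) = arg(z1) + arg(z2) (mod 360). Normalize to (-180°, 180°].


arg(z1*z2) = 18° + 71° = 89°
Normalized to (-180°, 180°]: 89°

89°


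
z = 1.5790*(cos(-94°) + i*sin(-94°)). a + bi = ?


a = 1.5790*cos(-94°) = 1.5790*(-0.069756) = -0.1101
b = 1.5790*sin(-94°) = 1.5790*(-0.9976) = -1.5752

-0.1101 - 1.5752i


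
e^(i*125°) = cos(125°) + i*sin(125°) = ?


cos(125°) = -0.5736
sin(125°) = 0.8192

e^(i*125°) = -0.5736 + 0.8192i


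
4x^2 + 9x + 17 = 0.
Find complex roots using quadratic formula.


disc = 9^2 - 4*4*17 = 81 - 272 = -191
sqrt(|disc|) = sqrt(191) = 13.8203
Real part = -9/(2*4) = -1.1250
Imag part = 13.8203/(2*4) = 1.7275

-1.1250 ± 1.7275i


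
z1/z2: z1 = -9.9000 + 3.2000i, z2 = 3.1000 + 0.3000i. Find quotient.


Conjugate of z2 = 3.1000 - 0.3000i
Numerator: (-9.9000 + 3.2000i)(3.1000 - 0.3000i) = -29.7300 + 12.8900i
Denominator: 3.1^2 + 0.3^2 = 9.7
Result = (-29.7300 + 12.8900i)/9.7

-3.0649 + 1.3289i


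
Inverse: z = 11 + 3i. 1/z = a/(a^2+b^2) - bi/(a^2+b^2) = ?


|z|^2 = 121+9 = 130
1/z = (11 - 3i)/130

1/z = 0.0846 - 0.0231i


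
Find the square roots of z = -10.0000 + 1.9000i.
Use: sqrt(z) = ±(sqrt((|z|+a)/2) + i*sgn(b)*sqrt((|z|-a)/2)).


|z| = sqrt(100+3.61) = 10.1789
sqrt((|z|+a)/2) = sqrt((10.1789+(-10))/2) = sqrt(0.0894) = 0.2991
sqrt((|z|-a)/2) = sqrt((10.1789-(-10))/2) = sqrt(10.0894) = 3.1764

±(0.2991 + 3.1764i) i.e. 0.2991 + 3.1764i and -0.2991 - 3.1764i


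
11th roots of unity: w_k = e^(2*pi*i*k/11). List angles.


The 11th roots of unity are cis(360k/11°) for k=0..10
Angle step = 360/11 = 32.7273°
Primitive root: cis(32.7273°)
Primitive root = 0.8413 + 0.5406i

11 roots at angles: 0°, 32.7273°, 65.4545°, 98.1818°, 130.9091°, 163.6364°, 196.3636°, 229.0909°, 261.8182°, 294.5455°, 327.2727°


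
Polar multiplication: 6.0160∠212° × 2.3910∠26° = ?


r = 6.0160 * 2.3910 = 14.3843
theta = 212° + 26° = 238° = 238° (mod 360)

14.3843 cis(238°)


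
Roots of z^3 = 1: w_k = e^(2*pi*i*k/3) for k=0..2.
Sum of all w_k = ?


The sum of all 3th roots of unity is 0.
Geometric series: (1 - w^3)/(1 - w) = (1-1)/(1-w) = 0 since w^3 = 1, w ≠ 1.
Alternatively: coefficient of z^2 in z^3 - 1 is 0.

0


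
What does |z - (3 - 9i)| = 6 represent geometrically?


|z - z0| = r is a circle with center z0 and radius r.
Center = (3, -9), radius = 6

Circle with center (3, -9) and radius 6


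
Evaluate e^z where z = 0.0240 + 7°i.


e^0.0240 = 1.0243
cos(7°) = 0.99255
sin(7°) = 0.12187
Real = 1.0243*0.99255 = 1.0167
Imag = 1.0243*0.12187 = 0.1248

1.0167 + 0.1248i


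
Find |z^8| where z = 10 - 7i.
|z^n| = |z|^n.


|z| = sqrt(100+49) = sqrt(149) = 12.2066
|z^8| = |z|^8 = (sqrt(149))^8 = 149^4 = 492884401

|z^8| = 492884401


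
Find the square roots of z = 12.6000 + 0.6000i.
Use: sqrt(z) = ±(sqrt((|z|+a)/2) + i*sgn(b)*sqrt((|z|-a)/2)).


|z| = sqrt(158.76+0.36) = 12.6143
sqrt((|z|+a)/2) = sqrt((12.6143+12.6)/2) = sqrt(12.6071) = 3.5507
sqrt((|z|-a)/2) = sqrt((12.6143-12.6)/2) = sqrt(0.0071) = 0.0845

±(3.5507 + 0.0845i) i.e. 3.5507 + 0.0845i and -3.5507 - 0.0845i


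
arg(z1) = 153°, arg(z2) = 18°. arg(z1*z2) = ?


arg(z1*z2) = 153° + 18° = 171°
Normalized to (-180°, 180°]: 171°

171°


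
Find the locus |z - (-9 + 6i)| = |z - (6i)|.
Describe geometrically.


Equal distances means the locus is the perpendicular bisector of z1 and z2.
Midpoint = ((-9+0)/2, (6+6)/2) = (-4.5000, 6.0000)

Perpendicular bisector through (-4.5000, 6.0000)


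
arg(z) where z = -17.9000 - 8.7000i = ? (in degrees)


Re = -17.9, Im = -8.7
arg = atan2(-8.7, -17.9) = -154.0787 degrees

arg(z) = -154.0787 degrees


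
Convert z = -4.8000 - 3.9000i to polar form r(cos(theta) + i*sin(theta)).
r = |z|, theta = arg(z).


r = sqrt(23.04+15.21) = sqrt(38.25) = 6.1847
theta = atan2(-3.9, -4.8) = -140.9061 degrees

r = 6.1847, theta = -140.9061 degrees
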